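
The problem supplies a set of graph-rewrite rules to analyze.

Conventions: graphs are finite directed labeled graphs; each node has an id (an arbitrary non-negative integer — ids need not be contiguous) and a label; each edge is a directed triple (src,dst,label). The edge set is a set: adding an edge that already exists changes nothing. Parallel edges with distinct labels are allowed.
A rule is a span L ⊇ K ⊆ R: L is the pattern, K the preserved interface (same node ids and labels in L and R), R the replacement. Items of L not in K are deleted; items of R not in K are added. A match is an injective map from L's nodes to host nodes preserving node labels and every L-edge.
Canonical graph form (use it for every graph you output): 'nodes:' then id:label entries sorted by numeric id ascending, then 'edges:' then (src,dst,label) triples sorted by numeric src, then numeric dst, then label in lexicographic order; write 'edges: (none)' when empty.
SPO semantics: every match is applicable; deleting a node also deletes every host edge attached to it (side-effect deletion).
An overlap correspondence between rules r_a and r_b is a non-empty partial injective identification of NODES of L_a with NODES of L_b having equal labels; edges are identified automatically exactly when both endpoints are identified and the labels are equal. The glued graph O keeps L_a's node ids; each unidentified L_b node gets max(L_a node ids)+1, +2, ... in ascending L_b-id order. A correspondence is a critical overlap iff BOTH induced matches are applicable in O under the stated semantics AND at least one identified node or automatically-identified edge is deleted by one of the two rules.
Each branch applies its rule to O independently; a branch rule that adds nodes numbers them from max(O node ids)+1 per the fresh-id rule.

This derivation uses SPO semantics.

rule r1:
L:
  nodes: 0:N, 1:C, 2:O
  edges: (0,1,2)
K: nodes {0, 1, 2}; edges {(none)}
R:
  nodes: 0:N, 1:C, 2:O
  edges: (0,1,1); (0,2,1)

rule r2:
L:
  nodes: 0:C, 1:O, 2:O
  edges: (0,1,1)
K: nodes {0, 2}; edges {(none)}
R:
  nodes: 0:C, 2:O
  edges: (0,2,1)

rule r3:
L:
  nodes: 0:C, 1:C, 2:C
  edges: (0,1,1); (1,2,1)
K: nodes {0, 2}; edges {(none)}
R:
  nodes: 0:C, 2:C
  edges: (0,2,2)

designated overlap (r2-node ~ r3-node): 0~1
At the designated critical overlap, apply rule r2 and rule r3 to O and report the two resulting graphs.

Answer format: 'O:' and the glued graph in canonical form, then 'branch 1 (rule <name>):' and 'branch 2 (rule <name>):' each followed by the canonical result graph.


O:
nodes: 0:C, 1:O, 2:O, 3:C, 4:C
edges: (0,1,1); (0,4,1); (3,0,1)
branch 1 (rule r2):
nodes: 0:C, 2:O, 3:C, 4:C
edges: (0,2,1); (0,4,1); (3,0,1)
branch 2 (rule r3):
nodes: 1:O, 2:O, 3:C, 4:C
edges: (3,4,2)


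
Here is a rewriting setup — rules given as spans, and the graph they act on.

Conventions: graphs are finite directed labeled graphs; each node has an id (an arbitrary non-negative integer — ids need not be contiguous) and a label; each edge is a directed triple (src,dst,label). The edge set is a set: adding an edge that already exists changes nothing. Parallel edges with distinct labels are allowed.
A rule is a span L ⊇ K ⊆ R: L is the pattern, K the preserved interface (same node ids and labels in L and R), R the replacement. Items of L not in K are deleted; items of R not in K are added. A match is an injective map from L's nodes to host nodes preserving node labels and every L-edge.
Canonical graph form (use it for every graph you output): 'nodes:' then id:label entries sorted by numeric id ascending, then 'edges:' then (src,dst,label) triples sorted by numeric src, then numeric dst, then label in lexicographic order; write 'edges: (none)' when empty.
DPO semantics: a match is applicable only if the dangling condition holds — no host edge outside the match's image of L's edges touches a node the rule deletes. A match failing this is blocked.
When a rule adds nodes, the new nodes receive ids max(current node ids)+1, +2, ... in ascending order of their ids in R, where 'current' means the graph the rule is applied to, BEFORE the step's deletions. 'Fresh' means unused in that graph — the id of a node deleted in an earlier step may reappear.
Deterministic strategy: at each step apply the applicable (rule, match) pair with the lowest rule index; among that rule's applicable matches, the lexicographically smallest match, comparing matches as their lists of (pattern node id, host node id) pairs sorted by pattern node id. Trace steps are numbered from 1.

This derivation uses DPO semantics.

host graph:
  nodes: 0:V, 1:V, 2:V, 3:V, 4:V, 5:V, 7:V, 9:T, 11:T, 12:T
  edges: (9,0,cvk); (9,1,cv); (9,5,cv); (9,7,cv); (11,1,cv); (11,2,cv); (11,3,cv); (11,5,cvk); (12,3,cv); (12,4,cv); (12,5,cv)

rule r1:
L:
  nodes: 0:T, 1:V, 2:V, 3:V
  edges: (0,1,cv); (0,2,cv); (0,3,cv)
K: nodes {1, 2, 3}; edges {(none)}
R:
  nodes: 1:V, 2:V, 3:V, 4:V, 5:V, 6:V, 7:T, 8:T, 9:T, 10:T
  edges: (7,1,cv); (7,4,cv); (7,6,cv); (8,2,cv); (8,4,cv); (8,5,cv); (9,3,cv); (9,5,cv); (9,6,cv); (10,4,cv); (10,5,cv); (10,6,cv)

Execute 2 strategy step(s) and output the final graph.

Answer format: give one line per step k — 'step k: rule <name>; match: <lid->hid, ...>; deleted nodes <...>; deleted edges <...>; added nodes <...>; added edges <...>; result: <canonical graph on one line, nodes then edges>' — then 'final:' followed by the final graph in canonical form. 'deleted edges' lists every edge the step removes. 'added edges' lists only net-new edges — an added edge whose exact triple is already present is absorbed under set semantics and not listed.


step 1: rule r1; match: 0->12, 1->3, 2->4, 3->5; deleted nodes 12; deleted edges (12,3,cv); (12,4,cv); (12,5,cv); added nodes 13, 14, 15, 16, 17, 18, 19; added edges (16,3,cv); (16,13,cv); (16,15,cv); (17,4,cv); (17,13,cv); (17,14,cv); (18,5,cv); (18,14,cv); (18,15,cv); (19,13,cv); (19,14,cv); (19,15,cv); result: nodes: 0:V, 1:V, 2:V, 3:V, 4:V, 5:V, 7:V, 9:T, 11:T, 13:V, 14:V, 15:V, 16:T, 17:T, 18:T, 19:T edges: (9,0,cvk); (9,1,cv); (9,5,cv); (9,7,cv); (11,1,cv); (11,2,cv); (11,3,cv); (11,5,cvk); (16,3,cv); (16,13,cv); (16,15,cv); (17,4,cv); (17,13,cv); (17,14,cv); (18,5,cv); (18,14,cv); (18,15,cv); (19,13,cv); (19,14,cv); (19,15,cv)
step 2: rule r1; match: 0->16, 1->3, 2->13, 3->15; deleted nodes 16; deleted edges (16,3,cv); (16,13,cv); (16,15,cv); added nodes 20, 21, 22, 23, 24, 25, 26; added edges (23,3,cv); (23,20,cv); (23,22,cv); (24,13,cv); (24,20,cv); (24,21,cv); (25,15,cv); (25,21,cv); (25,22,cv); (26,20,cv); (26,21,cv); (26,22,cv); result: nodes: 0:V, 1:V, 2:V, 3:V, 4:V, 5:V, 7:V, 9:T, 11:T, 13:V, 14:V, 15:V, 17:T, 18:T, 19:T, 20:V, 21:V, 22:V, 23:T, 24:T, 25:T, 26:T edges: (9,0,cvk); (9,1,cv); (9,5,cv); (9,7,cv); (11,1,cv); (11,2,cv); (11,3,cv); (11,5,cvk); (17,4,cv); (17,13,cv); (17,14,cv); (18,5,cv); (18,14,cv); (18,15,cv); (19,13,cv); (19,14,cv); (19,15,cv); (23,3,cv); (23,20,cv); (23,22,cv); (24,13,cv); (24,20,cv); (24,21,cv); (25,15,cv); (25,21,cv); (25,22,cv); (26,20,cv); (26,21,cv); (26,22,cv)
final:
nodes: 0:V, 1:V, 2:V, 3:V, 4:V, 5:V, 7:V, 9:T, 11:T, 13:V, 14:V, 15:V, 17:T, 18:T, 19:T, 20:V, 21:V, 22:V, 23:T, 24:T, 25:T, 26:T
edges: (9,0,cvk); (9,1,cv); (9,5,cv); (9,7,cv); (11,1,cv); (11,2,cv); (11,3,cv); (11,5,cvk); (17,4,cv); (17,13,cv); (17,14,cv); (18,5,cv); (18,14,cv); (18,15,cv); (19,13,cv); (19,14,cv); (19,15,cv); (23,3,cv); (23,20,cv); (23,22,cv); (24,13,cv); (24,20,cv); (24,21,cv); (25,15,cv); (25,21,cv); (25,22,cv); (26,20,cv); (26,21,cv); (26,22,cv)


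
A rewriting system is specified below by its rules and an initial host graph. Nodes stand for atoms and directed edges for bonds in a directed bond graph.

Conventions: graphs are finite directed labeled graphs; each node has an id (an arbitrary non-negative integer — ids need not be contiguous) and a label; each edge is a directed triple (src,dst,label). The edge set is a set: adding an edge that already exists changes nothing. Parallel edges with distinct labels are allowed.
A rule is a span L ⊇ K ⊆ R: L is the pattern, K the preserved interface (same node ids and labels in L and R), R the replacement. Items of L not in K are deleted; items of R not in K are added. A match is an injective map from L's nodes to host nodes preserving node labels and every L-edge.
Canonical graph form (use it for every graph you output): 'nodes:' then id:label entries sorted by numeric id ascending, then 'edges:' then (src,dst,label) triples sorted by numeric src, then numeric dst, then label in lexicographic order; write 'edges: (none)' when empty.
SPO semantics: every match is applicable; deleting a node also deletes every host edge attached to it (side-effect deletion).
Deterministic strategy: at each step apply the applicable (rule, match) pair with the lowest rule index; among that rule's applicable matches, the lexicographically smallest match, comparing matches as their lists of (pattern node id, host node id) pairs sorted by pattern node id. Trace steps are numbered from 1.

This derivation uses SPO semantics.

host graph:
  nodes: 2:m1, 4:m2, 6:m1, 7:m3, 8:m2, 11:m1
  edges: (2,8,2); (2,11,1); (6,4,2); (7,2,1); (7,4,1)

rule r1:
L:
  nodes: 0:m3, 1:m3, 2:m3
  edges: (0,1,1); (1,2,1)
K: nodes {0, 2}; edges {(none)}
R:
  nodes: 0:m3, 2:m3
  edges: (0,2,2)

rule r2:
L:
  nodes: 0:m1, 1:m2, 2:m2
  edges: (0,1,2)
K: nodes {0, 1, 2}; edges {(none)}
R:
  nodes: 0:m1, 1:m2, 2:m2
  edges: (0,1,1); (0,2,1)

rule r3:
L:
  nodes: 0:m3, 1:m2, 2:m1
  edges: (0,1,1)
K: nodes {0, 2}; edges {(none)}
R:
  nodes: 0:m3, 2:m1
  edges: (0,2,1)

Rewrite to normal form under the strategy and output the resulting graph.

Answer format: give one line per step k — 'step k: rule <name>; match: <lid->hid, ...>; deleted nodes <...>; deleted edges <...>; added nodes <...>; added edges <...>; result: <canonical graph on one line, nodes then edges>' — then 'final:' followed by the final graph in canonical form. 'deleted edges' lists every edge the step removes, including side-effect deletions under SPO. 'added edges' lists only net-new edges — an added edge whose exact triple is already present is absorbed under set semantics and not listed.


step 1: rule r2; match: 0->2, 1->8, 2->4; deleted nodes (none); deleted edges (2,8,2); added nodes (none); added edges (2,4,1); (2,8,1); result: nodes: 2:m1, 4:m2, 6:m1, 7:m3, 8:m2, 11:m1 edges: (2,4,1); (2,8,1); (2,11,1); (6,4,2); (7,2,1); (7,4,1)
step 2: rule r2; match: 0->6, 1->4, 2->8; deleted nodes (none); deleted edges (6,4,2); added nodes (none); added edges (6,4,1); (6,8,1); result: nodes: 2:m1, 4:m2, 6:m1, 7:m3, 8:m2, 11:m1 edges: (2,4,1); (2,8,1); (2,11,1); (6,4,1); (6,8,1); (7,2,1); (7,4,1)
step 3: rule r3; match: 0->7, 1->4, 2->2; deleted nodes 4; deleted edges (2,4,1); (6,4,1); (7,4,1); added nodes (none); added edges (none); result: nodes: 2:m1, 6:m1, 7:m3, 8:m2, 11:m1 edges: (2,8,1); (2,11,1); (6,8,1); (7,2,1)
final:
nodes: 2:m1, 6:m1, 7:m3, 8:m2, 11:m1
edges: (2,8,1); (2,11,1); (6,8,1); (7,2,1)


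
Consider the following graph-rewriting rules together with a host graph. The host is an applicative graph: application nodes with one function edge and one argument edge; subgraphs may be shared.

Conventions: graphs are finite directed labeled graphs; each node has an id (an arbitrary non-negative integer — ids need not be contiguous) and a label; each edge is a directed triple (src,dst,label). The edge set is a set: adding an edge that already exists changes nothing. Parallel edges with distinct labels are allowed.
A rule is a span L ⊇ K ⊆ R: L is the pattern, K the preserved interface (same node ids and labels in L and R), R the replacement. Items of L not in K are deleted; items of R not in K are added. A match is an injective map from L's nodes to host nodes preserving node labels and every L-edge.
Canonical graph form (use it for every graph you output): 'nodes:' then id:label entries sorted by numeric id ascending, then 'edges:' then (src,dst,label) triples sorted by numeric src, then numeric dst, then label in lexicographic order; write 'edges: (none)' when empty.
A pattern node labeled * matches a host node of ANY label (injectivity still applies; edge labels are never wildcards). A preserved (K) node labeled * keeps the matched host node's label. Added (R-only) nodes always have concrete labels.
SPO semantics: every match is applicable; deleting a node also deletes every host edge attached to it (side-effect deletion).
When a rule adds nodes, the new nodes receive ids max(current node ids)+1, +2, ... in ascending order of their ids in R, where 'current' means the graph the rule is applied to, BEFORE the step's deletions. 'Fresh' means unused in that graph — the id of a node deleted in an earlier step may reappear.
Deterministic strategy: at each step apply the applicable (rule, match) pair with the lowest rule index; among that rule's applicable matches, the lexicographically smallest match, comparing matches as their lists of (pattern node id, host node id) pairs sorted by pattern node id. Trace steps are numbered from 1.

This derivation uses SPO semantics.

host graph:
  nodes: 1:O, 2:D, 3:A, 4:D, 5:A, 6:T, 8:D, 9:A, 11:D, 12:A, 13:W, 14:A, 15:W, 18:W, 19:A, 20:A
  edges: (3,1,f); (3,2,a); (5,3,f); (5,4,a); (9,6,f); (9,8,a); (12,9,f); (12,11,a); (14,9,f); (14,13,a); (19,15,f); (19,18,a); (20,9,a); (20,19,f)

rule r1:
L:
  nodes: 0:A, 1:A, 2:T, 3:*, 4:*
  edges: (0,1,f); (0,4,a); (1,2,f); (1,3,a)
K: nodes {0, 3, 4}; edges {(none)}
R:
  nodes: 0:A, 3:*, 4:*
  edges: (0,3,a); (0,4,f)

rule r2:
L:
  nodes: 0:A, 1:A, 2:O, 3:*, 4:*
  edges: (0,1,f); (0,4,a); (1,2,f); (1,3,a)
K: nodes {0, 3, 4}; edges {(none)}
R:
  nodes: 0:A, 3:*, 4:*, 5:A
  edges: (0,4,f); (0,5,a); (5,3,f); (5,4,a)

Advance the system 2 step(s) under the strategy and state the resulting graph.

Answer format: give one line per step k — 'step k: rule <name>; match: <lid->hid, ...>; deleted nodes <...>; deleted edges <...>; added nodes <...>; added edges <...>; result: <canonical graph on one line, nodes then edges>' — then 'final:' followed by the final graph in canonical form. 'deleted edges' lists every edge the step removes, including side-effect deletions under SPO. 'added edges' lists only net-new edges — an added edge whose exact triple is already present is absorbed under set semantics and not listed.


step 1: rule r1; match: 0->12, 1->9, 2->6, 3->8, 4->11; deleted nodes 6, 9; deleted edges (9,6,f); (9,8,a); (12,9,f); (12,11,a); (14,9,f); (20,9,a); added nodes (none); added edges (12,8,a); (12,11,f); result: nodes: 1:O, 2:D, 3:A, 4:D, 5:A, 8:D, 11:D, 12:A, 13:W, 14:A, 15:W, 18:W, 19:A, 20:A edges: (3,1,f); (3,2,a); (5,3,f); (5,4,a); (12,8,a); (12,11,f); (14,13,a); (19,15,f); (19,18,a); (20,19,f)
step 2: rule r2; match: 0->5, 1->3, 2->1, 3->2, 4->4; deleted nodes 1, 3; deleted edges (3,1,f); (3,2,a); (5,3,f); (5,4,a); added nodes 21; added edges (5,4,f); (5,21,a); (21,2,f); (21,4,a); result: nodes: 2:D, 4:D, 5:A, 8:D, 11:D, 12:A, 13:W, 14:A, 15:W, 18:W, 19:A, 20:A, 21:A edges: (5,4,f); (5,21,a); (12,8,a); (12,11,f); (14,13,a); (19,15,f); (19,18,a); (20,19,f); (21,2,f); (21,4,a)
final:
nodes: 2:D, 4:D, 5:A, 8:D, 11:D, 12:A, 13:W, 14:A, 15:W, 18:W, 19:A, 20:A, 21:A
edges: (5,4,f); (5,21,a); (12,8,a); (12,11,f); (14,13,a); (19,15,f); (19,18,a); (20,19,f); (21,2,f); (21,4,a)


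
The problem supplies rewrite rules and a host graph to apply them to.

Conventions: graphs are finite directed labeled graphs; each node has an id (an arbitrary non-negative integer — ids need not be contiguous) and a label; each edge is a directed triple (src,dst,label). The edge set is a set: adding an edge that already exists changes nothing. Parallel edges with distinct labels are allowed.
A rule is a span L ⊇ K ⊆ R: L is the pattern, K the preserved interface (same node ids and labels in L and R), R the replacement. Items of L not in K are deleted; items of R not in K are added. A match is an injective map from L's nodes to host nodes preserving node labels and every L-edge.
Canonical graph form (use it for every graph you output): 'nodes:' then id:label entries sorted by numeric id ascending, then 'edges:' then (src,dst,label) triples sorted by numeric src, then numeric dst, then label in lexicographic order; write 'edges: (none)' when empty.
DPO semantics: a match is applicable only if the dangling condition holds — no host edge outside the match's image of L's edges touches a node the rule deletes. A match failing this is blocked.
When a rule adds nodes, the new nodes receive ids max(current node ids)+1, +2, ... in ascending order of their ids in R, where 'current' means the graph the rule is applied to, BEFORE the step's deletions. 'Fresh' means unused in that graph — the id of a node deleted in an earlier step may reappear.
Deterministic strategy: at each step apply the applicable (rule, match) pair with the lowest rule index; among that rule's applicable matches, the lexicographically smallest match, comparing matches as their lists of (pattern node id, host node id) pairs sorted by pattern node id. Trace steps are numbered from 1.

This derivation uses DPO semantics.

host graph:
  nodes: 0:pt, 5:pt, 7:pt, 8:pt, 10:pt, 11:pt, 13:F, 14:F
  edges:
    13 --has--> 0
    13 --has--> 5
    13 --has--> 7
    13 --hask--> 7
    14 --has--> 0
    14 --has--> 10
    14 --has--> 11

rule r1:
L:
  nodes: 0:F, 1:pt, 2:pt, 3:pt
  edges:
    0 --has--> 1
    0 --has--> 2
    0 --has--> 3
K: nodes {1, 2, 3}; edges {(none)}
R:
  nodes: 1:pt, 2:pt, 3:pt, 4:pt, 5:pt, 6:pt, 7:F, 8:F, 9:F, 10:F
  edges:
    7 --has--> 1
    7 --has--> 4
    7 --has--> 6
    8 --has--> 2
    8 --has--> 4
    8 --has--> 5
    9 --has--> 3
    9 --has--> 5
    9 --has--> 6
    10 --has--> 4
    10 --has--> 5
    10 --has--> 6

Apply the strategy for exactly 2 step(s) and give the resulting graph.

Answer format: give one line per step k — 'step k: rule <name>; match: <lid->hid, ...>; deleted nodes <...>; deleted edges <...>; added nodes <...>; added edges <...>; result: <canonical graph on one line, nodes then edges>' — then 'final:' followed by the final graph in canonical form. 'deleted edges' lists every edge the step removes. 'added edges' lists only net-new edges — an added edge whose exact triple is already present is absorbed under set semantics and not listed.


step 1: rule r1; match: 0->14, 1->0, 2->10, 3->11; deleted nodes 14; deleted edges (14,0,has); (14,10,has); (14,11,has); added nodes 15, 16, 17, 18, 19, 20, 21; added edges (18,0,has); (18,15,has); (18,17,has); (19,10,has); (19,15,has); (19,16,has); (20,11,has); (20,16,has); (20,17,has); (21,15,has); (21,16,has); (21,17,has); result: nodes: 0:pt, 5:pt, 7:pt, 8:pt, 10:pt, 11:pt, 13:F, 15:pt, 16:pt, 17:pt, 18:F, 19:F, 20:F, 21:F edges: (13,0,has); (13,5,has); (13,7,has); (13,7,hask); (18,0,has); (18,15,has); (18,17,has); (19,10,has); (19,15,has); (19,16,has); (20,11,has); (20,16,has); (20,17,has); (21,15,has); (21,16,has); (21,17,has)
step 2: rule r1; match: 0->18, 1->0, 2->15, 3->17; deleted nodes 18; deleted edges (18,0,has); (18,15,has); (18,17,has); added nodes 22, 23, 24, 25, 26, 27, 28; added edges (25,0,has); (25,22,has); (25,24,has); (26,15,has); (26,22,has); (26,23,has); (27,17,has); (27,23,has); (27,24,has); (28,22,has); (28,23,has); (28,24,has); result: nodes: 0:pt, 5:pt, 7:pt, 8:pt, 10:pt, 11:pt, 13:F, 15:pt, 16:pt, 17:pt, 19:F, 20:F, 21:F, 22:pt, 23:pt, 24:pt, 25:F, 26:F, 27:F, 28:F edges: (13,0,has); (13,5,has); (13,7,has); (13,7,hask); (19,10,has); (19,15,has); (19,16,has); (20,11,has); (20,16,has); (20,17,has); (21,15,has); (21,16,has); (21,17,has); (25,0,has); (25,22,has); (25,24,has); (26,15,has); (26,22,has); (26,23,has); (27,17,has); (27,23,has); (27,24,has); (28,22,has); (28,23,has); (28,24,has)
final:
nodes: 0:pt, 5:pt, 7:pt, 8:pt, 10:pt, 11:pt, 13:F, 15:pt, 16:pt, 17:pt, 19:F, 20:F, 21:F, 22:pt, 23:pt, 24:pt, 25:F, 26:F, 27:F, 28:F
edges: (13,0,has); (13,5,has); (13,7,has); (13,7,hask); (19,10,has); (19,15,has); (19,16,has); (20,11,has); (20,16,has); (20,17,has); (21,15,has); (21,16,has); (21,17,has); (25,0,has); (25,22,has); (25,24,has); (26,15,has); (26,22,has); (26,23,has); (27,17,has); (27,23,has); (27,24,has); (28,22,has); (28,23,has); (28,24,has)


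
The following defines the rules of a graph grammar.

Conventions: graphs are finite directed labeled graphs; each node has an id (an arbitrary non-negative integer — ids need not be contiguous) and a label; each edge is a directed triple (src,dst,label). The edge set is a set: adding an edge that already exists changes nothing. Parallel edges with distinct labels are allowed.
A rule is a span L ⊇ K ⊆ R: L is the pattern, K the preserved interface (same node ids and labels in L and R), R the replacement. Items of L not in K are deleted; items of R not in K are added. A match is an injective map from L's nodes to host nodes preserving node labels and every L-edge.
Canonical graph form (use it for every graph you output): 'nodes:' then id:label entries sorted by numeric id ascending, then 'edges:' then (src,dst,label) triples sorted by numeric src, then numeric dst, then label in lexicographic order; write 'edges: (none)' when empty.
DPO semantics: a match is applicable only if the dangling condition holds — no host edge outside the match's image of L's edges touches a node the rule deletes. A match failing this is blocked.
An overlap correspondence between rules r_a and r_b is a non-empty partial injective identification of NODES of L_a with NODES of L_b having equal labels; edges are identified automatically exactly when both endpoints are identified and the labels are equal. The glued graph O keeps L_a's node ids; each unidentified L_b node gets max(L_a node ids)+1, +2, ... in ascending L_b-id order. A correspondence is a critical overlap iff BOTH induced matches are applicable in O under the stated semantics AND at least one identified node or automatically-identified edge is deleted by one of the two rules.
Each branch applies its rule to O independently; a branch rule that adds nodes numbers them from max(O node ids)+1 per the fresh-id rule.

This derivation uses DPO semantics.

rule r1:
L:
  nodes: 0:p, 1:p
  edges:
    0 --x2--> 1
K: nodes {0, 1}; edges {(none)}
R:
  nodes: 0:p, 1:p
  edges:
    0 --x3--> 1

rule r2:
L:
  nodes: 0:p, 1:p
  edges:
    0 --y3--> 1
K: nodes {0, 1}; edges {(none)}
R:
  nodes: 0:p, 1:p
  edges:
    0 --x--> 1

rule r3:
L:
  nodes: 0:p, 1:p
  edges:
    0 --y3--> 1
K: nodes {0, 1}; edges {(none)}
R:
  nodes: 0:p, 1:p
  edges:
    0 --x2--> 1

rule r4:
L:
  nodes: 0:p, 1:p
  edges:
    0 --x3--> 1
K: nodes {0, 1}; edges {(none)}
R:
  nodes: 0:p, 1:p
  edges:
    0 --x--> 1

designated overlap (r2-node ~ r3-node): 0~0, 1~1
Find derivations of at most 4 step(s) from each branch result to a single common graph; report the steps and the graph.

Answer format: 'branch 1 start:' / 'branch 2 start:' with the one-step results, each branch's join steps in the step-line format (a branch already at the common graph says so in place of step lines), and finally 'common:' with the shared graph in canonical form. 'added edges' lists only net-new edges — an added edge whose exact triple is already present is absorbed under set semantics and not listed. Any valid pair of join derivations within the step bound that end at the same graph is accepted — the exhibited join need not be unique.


branch 1 start:
nodes: 0:p, 1:p
edges: (0,1,x)
branch 2 start:
nodes: 0:p, 1:p
edges: (0,1,x2)
branch 1: already at the common graph (0 steps)
branch 2 step 1: rule r1; match: 0->0, 1->1; deleted nodes (none); deleted edges (0,1,x2); added nodes (none); added edges (0,1,x3); result: nodes: 0:p, 1:p edges: (0,1,x3)
branch 2 step 2: rule r4; match: 0->0, 1->1; deleted nodes (none); deleted edges (0,1,x3); added nodes (none); added edges (0,1,x); result: nodes: 0:p, 1:p edges: (0,1,x)
common:
nodes: 0:p, 1:p
edges: (0,1,x)


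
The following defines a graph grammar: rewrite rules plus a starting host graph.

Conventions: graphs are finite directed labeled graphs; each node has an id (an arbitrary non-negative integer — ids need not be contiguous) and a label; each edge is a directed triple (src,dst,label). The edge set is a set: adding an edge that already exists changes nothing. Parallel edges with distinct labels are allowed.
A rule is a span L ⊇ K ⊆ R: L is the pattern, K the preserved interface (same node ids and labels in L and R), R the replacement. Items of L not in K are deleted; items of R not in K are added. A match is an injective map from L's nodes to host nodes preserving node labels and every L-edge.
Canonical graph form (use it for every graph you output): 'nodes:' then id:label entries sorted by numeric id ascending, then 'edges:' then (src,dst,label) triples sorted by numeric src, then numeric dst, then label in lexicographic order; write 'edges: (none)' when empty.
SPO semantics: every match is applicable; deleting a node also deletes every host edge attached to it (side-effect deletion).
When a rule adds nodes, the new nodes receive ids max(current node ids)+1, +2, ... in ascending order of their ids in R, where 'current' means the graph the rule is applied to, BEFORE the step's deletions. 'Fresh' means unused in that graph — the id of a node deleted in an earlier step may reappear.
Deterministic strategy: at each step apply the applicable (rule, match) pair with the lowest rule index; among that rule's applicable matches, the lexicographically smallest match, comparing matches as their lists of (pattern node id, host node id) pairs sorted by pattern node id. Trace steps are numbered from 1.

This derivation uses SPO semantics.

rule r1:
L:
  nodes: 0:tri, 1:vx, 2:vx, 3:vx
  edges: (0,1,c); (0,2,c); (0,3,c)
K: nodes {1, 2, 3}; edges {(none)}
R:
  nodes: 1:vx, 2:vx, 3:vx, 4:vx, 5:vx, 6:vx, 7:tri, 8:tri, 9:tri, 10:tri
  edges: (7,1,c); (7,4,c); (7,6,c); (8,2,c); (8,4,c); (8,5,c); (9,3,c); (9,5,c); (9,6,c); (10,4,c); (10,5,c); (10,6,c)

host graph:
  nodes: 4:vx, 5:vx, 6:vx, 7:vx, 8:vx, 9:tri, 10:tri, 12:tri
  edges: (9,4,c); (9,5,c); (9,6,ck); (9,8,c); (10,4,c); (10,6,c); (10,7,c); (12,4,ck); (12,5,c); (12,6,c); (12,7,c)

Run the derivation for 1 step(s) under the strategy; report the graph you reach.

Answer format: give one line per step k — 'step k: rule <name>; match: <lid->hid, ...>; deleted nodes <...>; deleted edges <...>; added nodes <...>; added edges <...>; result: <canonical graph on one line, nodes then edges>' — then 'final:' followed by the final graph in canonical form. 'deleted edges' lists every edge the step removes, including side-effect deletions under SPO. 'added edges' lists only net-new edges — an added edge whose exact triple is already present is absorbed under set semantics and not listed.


step 1: rule r1; match: 0->9, 1->4, 2->5, 3->8; deleted nodes 9; deleted edges (9,4,c); (9,5,c); (9,6,ck); (9,8,c); added nodes 13, 14, 15, 16, 17, 18, 19; added edges (16,4,c); (16,13,c); (16,15,c); (17,5,c); (17,13,c); (17,14,c); (18,8,c); (18,14,c); (18,15,c); (19,13,c); (19,14,c); (19,15,c); result: nodes: 4:vx, 5:vx, 6:vx, 7:vx, 8:vx, 10:tri, 12:tri, 13:vx, 14:vx, 15:vx, 16:tri, 17:tri, 18:tri, 19:tri edges: (10,4,c); (10,6,c); (10,7,c); (12,4,ck); (12,5,c); (12,6,c); (12,7,c); (16,4,c); (16,13,c); (16,15,c); (17,5,c); (17,13,c); (17,14,c); (18,8,c); (18,14,c); (18,15,c); (19,13,c); (19,14,c); (19,15,c)
final:
nodes: 4:vx, 5:vx, 6:vx, 7:vx, 8:vx, 10:tri, 12:tri, 13:vx, 14:vx, 15:vx, 16:tri, 17:tri, 18:tri, 19:tri
edges: (10,4,c); (10,6,c); (10,7,c); (12,4,ck); (12,5,c); (12,6,c); (12,7,c); (16,4,c); (16,13,c); (16,15,c); (17,5,c); (17,13,c); (17,14,c); (18,8,c); (18,14,c); (18,15,c); (19,13,c); (19,14,c); (19,15,c)


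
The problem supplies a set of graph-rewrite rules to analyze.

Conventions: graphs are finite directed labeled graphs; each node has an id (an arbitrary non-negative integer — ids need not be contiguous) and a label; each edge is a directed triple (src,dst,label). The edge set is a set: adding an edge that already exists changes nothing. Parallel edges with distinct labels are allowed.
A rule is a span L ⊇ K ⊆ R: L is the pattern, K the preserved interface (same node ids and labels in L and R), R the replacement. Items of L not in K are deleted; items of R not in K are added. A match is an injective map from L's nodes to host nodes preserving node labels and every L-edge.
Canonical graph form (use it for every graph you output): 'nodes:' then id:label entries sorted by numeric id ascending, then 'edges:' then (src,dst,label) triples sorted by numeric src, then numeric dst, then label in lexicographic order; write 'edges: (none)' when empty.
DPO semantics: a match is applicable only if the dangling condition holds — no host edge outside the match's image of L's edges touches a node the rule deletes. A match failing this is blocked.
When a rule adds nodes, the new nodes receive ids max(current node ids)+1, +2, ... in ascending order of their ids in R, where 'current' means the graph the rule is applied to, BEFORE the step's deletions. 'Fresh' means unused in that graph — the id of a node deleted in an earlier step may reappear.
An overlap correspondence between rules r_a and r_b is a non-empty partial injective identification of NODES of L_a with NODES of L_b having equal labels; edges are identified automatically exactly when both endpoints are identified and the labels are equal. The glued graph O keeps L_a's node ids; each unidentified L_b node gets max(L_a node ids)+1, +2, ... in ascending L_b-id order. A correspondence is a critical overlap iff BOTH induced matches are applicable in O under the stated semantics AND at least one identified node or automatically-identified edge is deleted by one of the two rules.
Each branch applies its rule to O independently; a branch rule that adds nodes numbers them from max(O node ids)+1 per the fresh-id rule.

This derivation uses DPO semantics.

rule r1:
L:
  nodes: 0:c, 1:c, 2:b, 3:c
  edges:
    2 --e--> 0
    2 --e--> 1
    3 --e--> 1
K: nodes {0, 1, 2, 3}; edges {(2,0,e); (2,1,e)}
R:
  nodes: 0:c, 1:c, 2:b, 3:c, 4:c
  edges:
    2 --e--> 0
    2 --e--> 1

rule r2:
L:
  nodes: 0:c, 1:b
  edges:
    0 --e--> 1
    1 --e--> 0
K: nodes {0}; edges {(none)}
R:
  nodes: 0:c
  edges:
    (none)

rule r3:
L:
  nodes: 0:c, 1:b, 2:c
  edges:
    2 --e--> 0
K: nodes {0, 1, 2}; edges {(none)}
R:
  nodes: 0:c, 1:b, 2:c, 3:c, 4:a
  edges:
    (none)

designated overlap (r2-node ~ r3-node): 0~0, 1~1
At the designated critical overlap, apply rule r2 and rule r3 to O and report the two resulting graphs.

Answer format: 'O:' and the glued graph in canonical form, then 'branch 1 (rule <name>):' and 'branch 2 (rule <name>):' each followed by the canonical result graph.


O:
nodes: 0:c, 1:b, 2:c
edges: (0,1,e); (1,0,e); (2,0,e)
branch 1 (rule r2):
nodes: 0:c, 2:c
edges: (2,0,e)
branch 2 (rule r3):
nodes: 0:c, 1:b, 2:c, 3:c, 4:a
edges: (0,1,e); (1,0,e)


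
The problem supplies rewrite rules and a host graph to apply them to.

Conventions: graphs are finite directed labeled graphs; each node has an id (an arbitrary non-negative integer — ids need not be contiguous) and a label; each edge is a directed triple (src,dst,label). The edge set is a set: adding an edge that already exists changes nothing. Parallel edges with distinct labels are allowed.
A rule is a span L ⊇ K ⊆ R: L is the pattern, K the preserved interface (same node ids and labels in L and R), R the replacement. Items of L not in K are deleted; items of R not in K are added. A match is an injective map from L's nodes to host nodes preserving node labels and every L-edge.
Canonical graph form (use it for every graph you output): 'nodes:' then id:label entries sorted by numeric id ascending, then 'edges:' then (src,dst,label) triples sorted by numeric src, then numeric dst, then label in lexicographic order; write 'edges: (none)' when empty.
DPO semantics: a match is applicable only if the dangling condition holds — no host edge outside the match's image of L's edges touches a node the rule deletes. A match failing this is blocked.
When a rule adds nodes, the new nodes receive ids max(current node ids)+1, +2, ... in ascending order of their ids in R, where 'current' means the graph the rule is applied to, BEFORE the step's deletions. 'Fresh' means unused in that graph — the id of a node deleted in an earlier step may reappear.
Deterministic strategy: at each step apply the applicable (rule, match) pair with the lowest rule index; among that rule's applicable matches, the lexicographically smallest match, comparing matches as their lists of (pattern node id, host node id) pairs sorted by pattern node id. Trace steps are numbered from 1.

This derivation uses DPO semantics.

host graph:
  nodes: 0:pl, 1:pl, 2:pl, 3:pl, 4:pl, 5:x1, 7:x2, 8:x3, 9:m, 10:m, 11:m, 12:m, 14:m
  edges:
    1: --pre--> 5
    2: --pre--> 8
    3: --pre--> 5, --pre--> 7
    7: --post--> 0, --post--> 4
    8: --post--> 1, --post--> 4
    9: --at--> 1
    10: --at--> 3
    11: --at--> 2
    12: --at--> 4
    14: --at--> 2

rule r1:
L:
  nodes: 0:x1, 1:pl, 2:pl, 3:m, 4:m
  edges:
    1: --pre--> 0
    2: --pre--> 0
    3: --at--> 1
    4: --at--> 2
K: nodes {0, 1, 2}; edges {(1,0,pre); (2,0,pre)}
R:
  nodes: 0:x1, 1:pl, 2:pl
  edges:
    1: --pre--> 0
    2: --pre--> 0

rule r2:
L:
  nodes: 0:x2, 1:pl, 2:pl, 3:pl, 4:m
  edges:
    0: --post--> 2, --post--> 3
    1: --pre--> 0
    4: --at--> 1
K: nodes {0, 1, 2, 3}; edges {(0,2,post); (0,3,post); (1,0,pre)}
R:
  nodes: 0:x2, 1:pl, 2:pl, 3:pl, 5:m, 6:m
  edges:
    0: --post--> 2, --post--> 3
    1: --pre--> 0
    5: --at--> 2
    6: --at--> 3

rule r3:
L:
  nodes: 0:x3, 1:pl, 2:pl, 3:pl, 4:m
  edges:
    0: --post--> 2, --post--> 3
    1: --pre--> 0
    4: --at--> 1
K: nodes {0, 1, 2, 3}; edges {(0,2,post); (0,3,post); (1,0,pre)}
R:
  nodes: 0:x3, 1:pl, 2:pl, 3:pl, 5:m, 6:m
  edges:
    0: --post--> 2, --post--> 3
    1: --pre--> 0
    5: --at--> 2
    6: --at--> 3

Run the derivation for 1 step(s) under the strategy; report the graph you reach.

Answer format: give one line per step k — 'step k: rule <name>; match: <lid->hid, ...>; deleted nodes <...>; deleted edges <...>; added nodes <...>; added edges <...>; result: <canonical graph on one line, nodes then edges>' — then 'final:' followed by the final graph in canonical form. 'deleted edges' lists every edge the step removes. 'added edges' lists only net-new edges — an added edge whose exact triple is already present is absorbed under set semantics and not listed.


step 1: rule r1; match: 0->5, 1->1, 2->3, 3->9, 4->10; deleted nodes 9, 10; deleted edges (9,1,at); (10,3,at); added nodes (none); added edges (none); result: nodes: 0:pl, 1:pl, 2:pl, 3:pl, 4:pl, 5:x1, 7:x2, 8:x3, 11:m, 12:m, 14:m edges: (1,5,pre); (2,8,pre); (3,5,pre); (3,7,pre); (7,0,post); (7,4,post); (8,1,post); (8,4,post); (11,2,at); (12,4,at); (14,2,at)
final:
nodes: 0:pl, 1:pl, 2:pl, 3:pl, 4:pl, 5:x1, 7:x2, 8:x3, 11:m, 12:m, 14:m
edges: (1,5,pre); (2,8,pre); (3,5,pre); (3,7,pre); (7,0,post); (7,4,post); (8,1,post); (8,4,post); (11,2,at); (12,4,at); (14,2,at)


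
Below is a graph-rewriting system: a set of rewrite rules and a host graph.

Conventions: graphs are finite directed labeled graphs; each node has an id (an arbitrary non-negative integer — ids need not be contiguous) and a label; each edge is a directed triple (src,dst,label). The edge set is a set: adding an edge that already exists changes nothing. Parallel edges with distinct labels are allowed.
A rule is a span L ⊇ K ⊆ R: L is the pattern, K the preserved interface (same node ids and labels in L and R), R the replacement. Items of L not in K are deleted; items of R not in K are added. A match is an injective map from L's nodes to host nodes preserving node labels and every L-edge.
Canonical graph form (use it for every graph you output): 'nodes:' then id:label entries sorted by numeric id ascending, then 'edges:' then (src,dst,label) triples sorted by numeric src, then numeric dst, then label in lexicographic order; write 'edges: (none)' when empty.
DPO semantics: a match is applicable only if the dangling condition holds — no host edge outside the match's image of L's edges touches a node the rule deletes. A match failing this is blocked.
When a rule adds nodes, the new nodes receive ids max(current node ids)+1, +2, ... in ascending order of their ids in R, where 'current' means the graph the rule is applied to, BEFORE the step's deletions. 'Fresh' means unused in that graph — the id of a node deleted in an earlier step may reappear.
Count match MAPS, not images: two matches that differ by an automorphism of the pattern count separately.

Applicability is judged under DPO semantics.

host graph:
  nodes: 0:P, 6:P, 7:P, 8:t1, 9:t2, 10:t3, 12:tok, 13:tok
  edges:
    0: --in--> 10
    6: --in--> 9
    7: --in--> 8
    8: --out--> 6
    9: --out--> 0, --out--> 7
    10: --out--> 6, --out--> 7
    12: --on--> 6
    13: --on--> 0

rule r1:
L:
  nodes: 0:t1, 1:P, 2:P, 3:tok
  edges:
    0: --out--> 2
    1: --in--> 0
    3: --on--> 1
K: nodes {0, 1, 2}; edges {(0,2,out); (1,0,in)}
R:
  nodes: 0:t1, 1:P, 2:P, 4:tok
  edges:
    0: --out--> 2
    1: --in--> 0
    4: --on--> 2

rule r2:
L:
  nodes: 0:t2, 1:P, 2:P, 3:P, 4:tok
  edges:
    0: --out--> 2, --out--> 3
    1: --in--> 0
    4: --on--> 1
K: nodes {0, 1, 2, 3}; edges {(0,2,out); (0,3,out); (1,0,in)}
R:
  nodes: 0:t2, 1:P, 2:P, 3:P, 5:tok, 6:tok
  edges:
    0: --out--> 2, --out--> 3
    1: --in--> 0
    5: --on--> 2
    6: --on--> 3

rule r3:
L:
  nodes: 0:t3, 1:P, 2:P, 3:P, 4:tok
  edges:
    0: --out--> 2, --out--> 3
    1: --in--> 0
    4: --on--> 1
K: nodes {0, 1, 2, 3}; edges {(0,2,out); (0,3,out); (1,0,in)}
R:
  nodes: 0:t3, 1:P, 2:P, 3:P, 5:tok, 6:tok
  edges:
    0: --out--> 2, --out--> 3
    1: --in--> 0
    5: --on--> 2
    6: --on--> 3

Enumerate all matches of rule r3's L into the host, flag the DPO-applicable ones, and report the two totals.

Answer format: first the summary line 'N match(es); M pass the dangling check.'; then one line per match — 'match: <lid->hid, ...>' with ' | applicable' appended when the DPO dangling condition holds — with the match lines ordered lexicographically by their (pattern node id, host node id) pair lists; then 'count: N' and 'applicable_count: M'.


2 match(es); 2 pass the dangling check.
match: 0->10, 1->0, 2->6, 3->7, 4->13 | applicable
match: 0->10, 1->0, 2->7, 3->6, 4->13 | applicable
count: 2
applicable_count: 2


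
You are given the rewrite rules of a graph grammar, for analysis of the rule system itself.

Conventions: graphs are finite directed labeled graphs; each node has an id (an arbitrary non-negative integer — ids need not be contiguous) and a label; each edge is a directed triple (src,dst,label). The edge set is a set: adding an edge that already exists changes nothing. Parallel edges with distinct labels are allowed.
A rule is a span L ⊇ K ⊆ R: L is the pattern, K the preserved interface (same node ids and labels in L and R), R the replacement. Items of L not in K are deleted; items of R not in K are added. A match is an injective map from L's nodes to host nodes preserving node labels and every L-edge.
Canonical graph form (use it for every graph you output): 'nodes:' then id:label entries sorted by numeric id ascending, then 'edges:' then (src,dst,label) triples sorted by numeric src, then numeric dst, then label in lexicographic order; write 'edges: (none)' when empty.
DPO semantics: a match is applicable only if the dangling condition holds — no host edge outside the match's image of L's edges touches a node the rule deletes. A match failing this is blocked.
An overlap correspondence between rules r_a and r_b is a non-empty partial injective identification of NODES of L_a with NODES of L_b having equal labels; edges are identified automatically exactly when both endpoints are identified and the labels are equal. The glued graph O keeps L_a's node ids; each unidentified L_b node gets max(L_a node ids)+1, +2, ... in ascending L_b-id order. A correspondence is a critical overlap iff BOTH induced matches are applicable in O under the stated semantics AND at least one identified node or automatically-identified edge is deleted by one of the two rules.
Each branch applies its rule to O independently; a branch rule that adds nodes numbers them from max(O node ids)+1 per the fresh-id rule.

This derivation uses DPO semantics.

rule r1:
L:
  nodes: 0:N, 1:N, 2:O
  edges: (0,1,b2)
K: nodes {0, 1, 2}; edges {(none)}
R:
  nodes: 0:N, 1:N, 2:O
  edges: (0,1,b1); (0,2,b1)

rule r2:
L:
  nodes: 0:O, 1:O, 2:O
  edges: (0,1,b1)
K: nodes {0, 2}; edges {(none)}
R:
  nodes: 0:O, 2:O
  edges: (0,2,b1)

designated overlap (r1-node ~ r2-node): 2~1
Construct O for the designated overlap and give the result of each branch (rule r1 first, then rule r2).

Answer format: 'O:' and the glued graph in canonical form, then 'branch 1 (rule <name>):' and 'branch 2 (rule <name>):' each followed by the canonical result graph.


O:
nodes: 0:N, 1:N, 2:O, 3:O, 4:O
edges: (0,1,b2); (3,2,b1)
branch 1 (rule r1):
nodes: 0:N, 1:N, 2:O, 3:O, 4:O
edges: (0,1,b1); (0,2,b1); (3,2,b1)
branch 2 (rule r2):
nodes: 0:N, 1:N, 3:O, 4:O
edges: (0,1,b2); (3,4,b1)
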